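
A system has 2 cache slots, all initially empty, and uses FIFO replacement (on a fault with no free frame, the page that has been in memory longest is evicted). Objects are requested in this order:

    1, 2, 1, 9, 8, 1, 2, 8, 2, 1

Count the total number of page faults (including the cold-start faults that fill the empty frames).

8

1 → fault, frames {1}
2 → fault, frames {1,2}
1 → hit
9 → fault, evict 1, frames {2,9}
8 → fault, evict 2, frames {9,8}
1 → fault, evict 9, frames {8,1}
2 → fault, evict 8, frames {1,2}
8 → fault, evict 1, frames {2,8}
2 → hit
1 → fault, evict 2, frames {8,1}
Page faults: 8.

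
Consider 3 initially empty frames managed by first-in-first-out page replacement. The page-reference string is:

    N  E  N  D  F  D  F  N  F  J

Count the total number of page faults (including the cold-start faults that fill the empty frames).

6

N: miss, frames {N}
E: miss, frames {N,E}
N: hit
D: miss, frames {N,E,D}
F: miss, evict N, frames {E,D,F}
D: hit
F: hit
N: miss, evict E, frames {D,F,N}
F: hit
J: miss, evict D, frames {F,N,J}
Page faults: 6.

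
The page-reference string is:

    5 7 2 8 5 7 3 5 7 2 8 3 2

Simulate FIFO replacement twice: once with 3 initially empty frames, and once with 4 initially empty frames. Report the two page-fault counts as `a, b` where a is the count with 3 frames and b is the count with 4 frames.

9, 10

3 frames: F F F F F F F . . F F . . → 9 faults.
4 frames: F F F F . . F F F F F F . → 10 faults.
10 > 9: adding a frame increased faults — Belady's anomaly.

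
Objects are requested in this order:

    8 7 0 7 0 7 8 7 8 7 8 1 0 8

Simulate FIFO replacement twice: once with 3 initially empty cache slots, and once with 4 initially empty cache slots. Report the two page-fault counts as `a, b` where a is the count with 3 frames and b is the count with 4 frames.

3 frames: F F F . . . . . . . . F . F → 5 faults.
4 frames: F F F . . . . . . . . F . . → 4 faults.
4 < 5: adding a frame reduced faults, as is typical.

5, 4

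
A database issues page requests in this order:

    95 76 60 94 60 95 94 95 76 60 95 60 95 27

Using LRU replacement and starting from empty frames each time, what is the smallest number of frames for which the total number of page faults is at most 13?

2

f=1: 14 faults
f=2: 10 faults
f=3: 8 faults
f=4: 5 faults
f=5: 5 faults
Smallest f with faults ≤ 13 is 2.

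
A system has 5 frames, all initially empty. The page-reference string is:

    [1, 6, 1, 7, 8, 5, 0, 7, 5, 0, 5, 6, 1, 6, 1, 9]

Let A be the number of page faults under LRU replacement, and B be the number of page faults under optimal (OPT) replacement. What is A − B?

2

Under LRU: F F . F F F F . . . . F F . . F → 9 faults.
Under OPT: F F . F F F F . . . . . . . . F → 7 faults.
A − B = 9 − 7 = 2.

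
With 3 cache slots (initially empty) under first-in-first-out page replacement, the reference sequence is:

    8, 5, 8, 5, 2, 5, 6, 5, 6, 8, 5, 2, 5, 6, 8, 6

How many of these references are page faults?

8 → miss, frames {8}
5 → miss, frames {8,5}
8 → hit
5 → hit
2 → miss, frames {8,5,2}
5 → hit
6 → miss, evict 8, frames {5,2,6}
5 → hit
6 → hit
8 → miss, evict 5, frames {2,6,8}
5 → miss, evict 2, frames {6,8,5}
2 → miss, evict 6, frames {8,5,2}
5 → hit
6 → miss, evict 8, frames {5,2,6}
8 → miss, evict 5, frames {2,6,8}
6 → hit
Page faults: 9.

9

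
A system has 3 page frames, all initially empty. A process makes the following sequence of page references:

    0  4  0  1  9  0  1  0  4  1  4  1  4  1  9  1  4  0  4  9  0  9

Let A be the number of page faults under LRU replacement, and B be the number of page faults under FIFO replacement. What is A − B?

-2

Under LRU: F F . F F . . . F . . . . . F . . F . F . . → 8 faults.
Under FIFO: F F . F F F . . F F . . . . F . . F F . . . → 10 faults.
A − B = 8 − 10 = -2.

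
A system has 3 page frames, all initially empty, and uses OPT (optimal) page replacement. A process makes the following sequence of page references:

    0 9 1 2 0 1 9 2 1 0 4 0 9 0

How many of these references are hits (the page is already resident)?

0 -> fault, frames [0]
9 -> fault, frames [0, 9]
1 -> fault, frames [0, 9, 1]
2 -> fault, evict 9, frames [0, 1, 2]
0 -> hit
1 -> hit
9 -> fault, evict 0, frames [1, 2, 9]
2 -> hit
1 -> hit
0 -> fault, evict 2, frames [1, 9, 0]
4 -> fault, evict 1, frames [9, 0, 4]
0 -> hit
9 -> hit
0 -> hit
Hits: 7.

7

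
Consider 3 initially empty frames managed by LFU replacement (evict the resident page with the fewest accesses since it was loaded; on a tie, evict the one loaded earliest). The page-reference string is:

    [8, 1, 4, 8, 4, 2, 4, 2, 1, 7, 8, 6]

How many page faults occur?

8

8: miss, frames {8}
1: miss, frames {8,1}
4: miss, frames {8,1,4}
8: hit
4: hit
2: miss, evict 1, frames {8,4,2}
4: hit
2: hit
1: miss, evict 8, frames {4,2,1}
7: miss, evict 1, frames {4,2,7}
8: miss, evict 7, frames {4,2,8}
6: miss, evict 8, frames {4,2,6}
Page faults: 8.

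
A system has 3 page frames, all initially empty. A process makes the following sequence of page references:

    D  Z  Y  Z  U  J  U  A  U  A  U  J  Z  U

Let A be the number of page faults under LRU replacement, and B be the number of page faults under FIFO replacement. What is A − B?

-1

Under LRU: F F F . F F . F . . . . F . → 7 faults.
Under FIFO: F F F . F F . F . . . . F F → 8 faults.
A − B = 7 − 8 = -1.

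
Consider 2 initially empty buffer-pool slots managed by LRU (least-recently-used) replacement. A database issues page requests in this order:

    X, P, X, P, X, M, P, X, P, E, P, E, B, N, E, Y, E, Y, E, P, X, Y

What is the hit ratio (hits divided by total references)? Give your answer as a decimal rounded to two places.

0.41

X -> miss, frames (X)
P -> miss, frames (X P)
X -> hit
P -> hit
X -> hit
M -> miss, evict P, frames (X M)
P -> miss, evict X, frames (M P)
X -> miss, evict M, frames (P X)
P -> hit
E -> miss, evict X, frames (P E)
P -> hit
E -> hit
B -> miss, evict P, frames (E B)
N -> miss, evict E, frames (B N)
E -> miss, evict B, frames (N E)
Y -> miss, evict N, frames (E Y)
E -> hit
Y -> hit
E -> hit
P -> miss, evict Y, frames (E P)
X -> miss, evict E, frames (P X)
Y -> miss, evict P, frames (X Y)
Hits: 9 of 22 references → 9/22 = 0.4091.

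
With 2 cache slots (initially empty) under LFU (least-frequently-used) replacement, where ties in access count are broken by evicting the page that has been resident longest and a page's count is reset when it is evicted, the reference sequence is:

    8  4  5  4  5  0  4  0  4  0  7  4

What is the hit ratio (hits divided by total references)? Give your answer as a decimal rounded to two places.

0.17

8 → miss, frames {8}
4 → miss, frames {8,4}
5 → miss, evict 8, frames {4,5}
4 → hit
5 → hit
0 → miss, evict 4, frames {5,0}
4 → miss, evict 0, frames {5,4}
0 → miss, evict 4, frames {5,0}
4 → miss, evict 0, frames {5,4}
0 → miss, evict 4, frames {5,0}
7 → miss, evict 0, frames {5,7}
4 → miss, evict 7, frames {5,4}
Hits: 2 of 12 references → 2/12 = 0.1667.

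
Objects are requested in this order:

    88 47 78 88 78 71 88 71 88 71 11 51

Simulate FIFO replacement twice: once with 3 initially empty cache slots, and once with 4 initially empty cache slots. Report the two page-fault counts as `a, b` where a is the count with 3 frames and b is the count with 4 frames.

3 frames: F F F . . F F . . . F F → 7 faults.
4 frames: F F F . . F . . . . F F → 6 faults.
6 < 7: adding a frame reduced faults, as is typical.

7, 6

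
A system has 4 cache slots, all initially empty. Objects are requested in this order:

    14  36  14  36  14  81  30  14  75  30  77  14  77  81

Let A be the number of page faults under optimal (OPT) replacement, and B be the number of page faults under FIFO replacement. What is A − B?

-2

Under OPT: F F . . . F F . F . F . . . → 6 faults.
Under FIFO: F F . . . F F . F . F F . F → 8 faults.
A − B = 6 − 8 = -2.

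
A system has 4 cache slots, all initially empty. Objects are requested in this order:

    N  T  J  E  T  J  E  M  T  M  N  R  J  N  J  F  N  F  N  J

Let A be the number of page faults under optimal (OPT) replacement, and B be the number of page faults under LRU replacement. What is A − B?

-2

Under OPT: F F F F . . . F . . . F . . . F . . . . → 7 faults.
Under LRU: F F F F . . . F . . F F F . . F . . . . → 9 faults.
A − B = 7 − 9 = -2.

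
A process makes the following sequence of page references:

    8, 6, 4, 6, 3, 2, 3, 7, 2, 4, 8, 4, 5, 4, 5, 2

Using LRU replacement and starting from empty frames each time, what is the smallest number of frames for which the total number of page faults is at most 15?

f=1: 16 faults
f=2: 11 faults
f=3: 10 faults
f=4: 9 faults
f=5: 8 faults
f=6: 7 faults
f=7: 7 faults
Smallest f with faults ≤ 15 is 2.

2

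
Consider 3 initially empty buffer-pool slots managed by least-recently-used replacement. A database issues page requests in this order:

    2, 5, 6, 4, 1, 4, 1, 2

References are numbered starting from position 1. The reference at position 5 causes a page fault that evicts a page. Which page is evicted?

pos 1: 2: miss, frames (2)
pos 2: 5: miss, frames (2 5)
pos 3: 6: miss, frames (2 5 6)
pos 4: 4: miss, evict 2, frames (5 6 4)
pos 5: 1: miss, evict 5, frames (6 4 1)
At position 5, page 5 is evicted.

5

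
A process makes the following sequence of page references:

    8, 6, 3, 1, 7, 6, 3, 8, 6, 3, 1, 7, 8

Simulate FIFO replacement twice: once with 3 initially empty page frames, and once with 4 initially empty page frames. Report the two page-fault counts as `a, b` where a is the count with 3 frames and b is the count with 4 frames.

3 frames: F F F F F F F F . . F F . → 10 faults.
4 frames: F F F F F . . F F F F F F → 11 faults.
11 > 10: adding a frame increased faults — Belady's anomaly.

10, 11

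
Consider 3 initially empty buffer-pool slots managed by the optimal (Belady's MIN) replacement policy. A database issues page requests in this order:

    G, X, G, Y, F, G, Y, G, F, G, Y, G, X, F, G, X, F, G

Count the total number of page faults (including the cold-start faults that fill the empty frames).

5

G → miss, frames [G]
X → miss, frames [G, X]
G → hit
Y → miss, frames [G, X, Y]
F → miss, evict X, frames [G, Y, F]
G → hit
Y → hit
G → hit
F → hit
G → hit
Y → hit
G → hit
X → miss, evict Y, frames [G, F, X]
F → hit
G → hit
X → hit
F → hit
G → hit
Page faults: 5.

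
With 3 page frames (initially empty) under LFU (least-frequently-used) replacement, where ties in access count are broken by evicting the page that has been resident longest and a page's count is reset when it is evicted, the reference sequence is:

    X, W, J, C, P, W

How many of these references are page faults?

6

X → miss, frames [X]
W → miss, frames [X, W]
J → miss, frames [X, W, J]
C → miss, evict X, frames [W, J, C]
P → miss, evict W, frames [J, C, P]
W → miss, evict J, frames [C, P, W]
Page faults: 6.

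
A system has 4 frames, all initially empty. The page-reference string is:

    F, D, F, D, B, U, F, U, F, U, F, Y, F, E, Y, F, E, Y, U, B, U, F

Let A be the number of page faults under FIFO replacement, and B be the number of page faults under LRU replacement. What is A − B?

1

Under FIFO: F F . . F F . . . . . F F F . . . . . F F . → 9 faults.
Under LRU: F F . . F F . . . . . F . F . . . . . F . F → 8 faults.
A − B = 9 − 8 = 1.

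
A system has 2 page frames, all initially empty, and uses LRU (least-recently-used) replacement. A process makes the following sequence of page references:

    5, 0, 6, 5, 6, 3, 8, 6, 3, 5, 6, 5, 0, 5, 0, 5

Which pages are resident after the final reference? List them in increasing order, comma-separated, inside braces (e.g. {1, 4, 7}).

5: miss, frames {5}
0: miss, frames {5,0}
6: miss, evict 5, frames {0,6}
5: miss, evict 0, frames {6,5}
6: hit
3: miss, evict 5, frames {6,3}
8: miss, evict 6, frames {3,8}
6: miss, evict 3, frames {8,6}
3: miss, evict 8, frames {6,3}
5: miss, evict 6, frames {3,5}
6: miss, evict 3, frames {5,6}
5: hit
0: miss, evict 6, frames {5,0}
5: hit
0: hit
5: hit

{0, 5}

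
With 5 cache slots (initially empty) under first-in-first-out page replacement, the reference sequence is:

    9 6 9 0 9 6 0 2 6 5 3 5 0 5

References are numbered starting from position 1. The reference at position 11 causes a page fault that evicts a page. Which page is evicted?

9

pos 1: 9 → fault, frames [9]
pos 2: 6 → fault, frames [9, 6]
pos 3: 9 → hit
pos 4: 0 → fault, frames [9, 6, 0]
pos 5: 9 → hit
pos 6: 6 → hit
pos 7: 0 → hit
pos 8: 2 → fault, frames [9, 6, 0, 2]
pos 9: 6 → hit
pos 10: 5 → fault, frames [9, 6, 0, 2, 5]
pos 11: 3 → fault, evict 9, frames [6, 0, 2, 5, 3]
At position 11, page 9 is evicted.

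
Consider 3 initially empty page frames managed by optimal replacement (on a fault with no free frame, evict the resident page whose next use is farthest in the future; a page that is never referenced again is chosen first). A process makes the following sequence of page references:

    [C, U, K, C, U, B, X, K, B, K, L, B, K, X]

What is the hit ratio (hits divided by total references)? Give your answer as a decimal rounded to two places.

0.50

C -> fault, frames [C]
U -> fault, frames [C, U]
K -> fault, frames [C, U, K]
C -> hit
U -> hit
B -> fault, evict U, frames [C, K, B]
X -> fault, evict C, frames [K, B, X]
K -> hit
B -> hit
K -> hit
L -> fault, evict X, frames [K, B, L]
B -> hit
K -> hit
X -> fault, evict L, frames [K, B, X]
Hits: 7 of 14 references → 7/14 = 0.5000.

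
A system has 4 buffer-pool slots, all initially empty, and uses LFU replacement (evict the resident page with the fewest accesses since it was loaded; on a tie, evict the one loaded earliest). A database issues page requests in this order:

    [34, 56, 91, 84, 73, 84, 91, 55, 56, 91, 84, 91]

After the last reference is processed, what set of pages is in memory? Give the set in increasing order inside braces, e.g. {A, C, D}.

34: fault, frames [34]
56: fault, frames [34, 56]
91: fault, frames [34, 56, 91]
84: fault, frames [34, 56, 91, 84]
73: fault, evict 34, frames [56, 91, 84, 73]
84: hit
91: hit
55: fault, evict 56, frames [91, 84, 73, 55]
56: fault, evict 73, frames [91, 84, 55, 56]
91: hit
84: hit
91: hit

{55, 56, 84, 91}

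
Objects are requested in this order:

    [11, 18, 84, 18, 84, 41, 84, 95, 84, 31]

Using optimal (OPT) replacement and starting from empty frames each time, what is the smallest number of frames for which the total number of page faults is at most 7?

2

f=1: 10 faults
f=2: 6 faults
f=3: 6 faults
f=4: 6 faults
f=5: 6 faults
f=6: 6 faults
Smallest f with faults ≤ 7 is 2.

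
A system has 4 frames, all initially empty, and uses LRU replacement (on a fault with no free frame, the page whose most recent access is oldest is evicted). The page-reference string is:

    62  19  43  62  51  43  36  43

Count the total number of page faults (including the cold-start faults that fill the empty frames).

62 -> fault, frames [62]
19 -> fault, frames [62, 19]
43 -> fault, frames [62, 19, 43]
62 -> hit
51 -> fault, frames [19, 43, 62, 51]
43 -> hit
36 -> fault, evict 19, frames [62, 51, 43, 36]
43 -> hit
Page faults: 5.

5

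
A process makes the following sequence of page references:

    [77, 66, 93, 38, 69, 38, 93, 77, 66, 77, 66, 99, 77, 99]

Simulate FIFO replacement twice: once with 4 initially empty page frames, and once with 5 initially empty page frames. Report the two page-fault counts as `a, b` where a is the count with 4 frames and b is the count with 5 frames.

8, 7

4 frames: F F F F F . . F F . . F . . → 8 faults.
5 frames: F F F F F . . . . . . F F . → 7 faults.
7 < 8: adding a frame reduced faults, as is typical.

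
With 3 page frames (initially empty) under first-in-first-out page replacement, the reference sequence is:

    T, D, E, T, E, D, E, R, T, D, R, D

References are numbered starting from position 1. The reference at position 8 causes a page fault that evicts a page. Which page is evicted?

T

pos 1: T: fault, frames {T}
pos 2: D: fault, frames {T,D}
pos 3: E: fault, frames {T,D,E}
pos 4: T: hit
pos 5: E: hit
pos 6: D: hit
pos 7: E: hit
pos 8: R: fault, evict T, frames {D,E,R}
At position 8, page T is evicted.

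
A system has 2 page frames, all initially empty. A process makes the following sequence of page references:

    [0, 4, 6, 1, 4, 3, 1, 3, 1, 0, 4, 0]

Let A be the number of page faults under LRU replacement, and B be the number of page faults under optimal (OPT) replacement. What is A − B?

2

Under LRU: F F F F F F F . . F F . → 9 faults.
Under OPT: F F F F . F . . . F F . → 7 faults.
A − B = 9 − 7 = 2.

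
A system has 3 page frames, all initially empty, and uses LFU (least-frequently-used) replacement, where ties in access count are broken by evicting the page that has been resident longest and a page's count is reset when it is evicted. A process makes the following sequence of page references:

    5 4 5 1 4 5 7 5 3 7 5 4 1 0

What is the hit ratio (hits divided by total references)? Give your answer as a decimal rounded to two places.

5 -> fault, frames {5}
4 -> fault, frames {5,4}
5 -> hit
1 -> fault, frames {5,4,1}
4 -> hit
5 -> hit
7 -> fault, evict 1, frames {5,4,7}
5 -> hit
3 -> fault, evict 7, frames {5,4,3}
7 -> fault, evict 3, frames {5,4,7}
5 -> hit
4 -> hit
1 -> fault, evict 7, frames {5,4,1}
0 -> fault, evict 1, frames {5,4,0}
Hits: 6 of 14 references → 6/14 = 0.4286.

0.43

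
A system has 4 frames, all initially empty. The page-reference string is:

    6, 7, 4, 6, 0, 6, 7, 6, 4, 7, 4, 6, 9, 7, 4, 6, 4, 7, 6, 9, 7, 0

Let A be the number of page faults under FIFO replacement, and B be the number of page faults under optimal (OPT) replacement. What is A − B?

Under FIFO: F F F . F . . . . . . . F . . F . F . . . . → 7 faults.
Under OPT: F F F . F . . . . . . . F . . . . . . . . F → 6 faults.
A − B = 7 − 6 = 1.

1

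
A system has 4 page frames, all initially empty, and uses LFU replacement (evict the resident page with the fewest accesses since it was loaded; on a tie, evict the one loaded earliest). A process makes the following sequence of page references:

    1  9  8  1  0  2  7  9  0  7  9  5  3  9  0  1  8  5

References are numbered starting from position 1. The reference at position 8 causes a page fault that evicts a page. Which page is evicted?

pos 1: 1 -> fault, frames (1)
pos 2: 9 -> fault, frames (1 9)
pos 3: 8 -> fault, frames (1 9 8)
pos 4: 1 -> hit
pos 5: 0 -> fault, frames (1 9 8 0)
pos 6: 2 -> fault, evict 9, frames (1 8 0 2)
pos 7: 7 -> fault, evict 8, frames (1 0 2 7)
pos 8: 9 -> fault, evict 0, frames (1 2 7 9)
At position 8, page 0 is evicted.

0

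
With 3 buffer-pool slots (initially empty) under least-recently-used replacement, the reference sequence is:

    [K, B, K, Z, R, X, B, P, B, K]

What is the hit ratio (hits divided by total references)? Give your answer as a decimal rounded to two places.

0.20

K → miss, frames (K)
B → miss, frames (K B)
K → hit
Z → miss, frames (B K Z)
R → miss, evict B, frames (K Z R)
X → miss, evict K, frames (Z R X)
B → miss, evict Z, frames (R X B)
P → miss, evict R, frames (X B P)
B → hit
K → miss, evict X, frames (P B K)
Hits: 2 of 10 references → 2/10 = 0.2000.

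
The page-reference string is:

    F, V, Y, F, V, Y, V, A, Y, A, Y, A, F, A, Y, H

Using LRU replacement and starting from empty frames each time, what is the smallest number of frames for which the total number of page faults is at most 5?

4

f=1: 16 faults
f=2: 11 faults
f=3: 6 faults
f=4: 5 faults
f=5: 5 faults
Smallest f with faults ≤ 5 is 4.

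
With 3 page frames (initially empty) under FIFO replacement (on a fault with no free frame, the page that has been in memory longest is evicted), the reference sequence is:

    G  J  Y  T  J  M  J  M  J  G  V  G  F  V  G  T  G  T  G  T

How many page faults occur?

11

G -> fault, frames {G}
J -> fault, frames {G,J}
Y -> fault, frames {G,J,Y}
T -> fault, evict G, frames {J,Y,T}
J -> hit
M -> fault, evict J, frames {Y,T,M}
J -> fault, evict Y, frames {T,M,J}
M -> hit
J -> hit
G -> fault, evict T, frames {M,J,G}
V -> fault, evict M, frames {J,G,V}
G -> hit
F -> fault, evict J, frames {G,V,F}
V -> hit
G -> hit
T -> fault, evict G, frames {V,F,T}
G -> fault, evict V, frames {F,T,G}
T -> hit
G -> hit
T -> hit
Page faults: 11.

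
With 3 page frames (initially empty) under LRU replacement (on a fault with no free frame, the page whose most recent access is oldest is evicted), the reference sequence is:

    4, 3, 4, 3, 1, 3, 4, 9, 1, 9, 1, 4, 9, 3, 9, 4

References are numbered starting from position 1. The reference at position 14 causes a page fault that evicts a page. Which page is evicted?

pos 1: 4 → fault, frames {4}
pos 2: 3 → fault, frames {4,3}
pos 3: 4 → hit
pos 4: 3 → hit
pos 5: 1 → fault, frames {4,3,1}
pos 6: 3 → hit
pos 7: 4 → hit
pos 8: 9 → fault, evict 1, frames {3,4,9}
pos 9: 1 → fault, evict 3, frames {4,9,1}
pos 10: 9 → hit
pos 11: 1 → hit
pos 12: 4 → hit
pos 13: 9 → hit
pos 14: 3 → fault, evict 1, frames {4,9,3}
At position 14, page 1 is evicted.

1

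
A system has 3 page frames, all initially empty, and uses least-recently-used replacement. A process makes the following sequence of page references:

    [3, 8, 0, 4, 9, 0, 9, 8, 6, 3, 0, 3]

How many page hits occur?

3 -> miss, frames {3}
8 -> miss, frames {3,8}
0 -> miss, frames {3,8,0}
4 -> miss, evict 3, frames {8,0,4}
9 -> miss, evict 8, frames {0,4,9}
0 -> hit
9 -> hit
8 -> miss, evict 4, frames {0,9,8}
6 -> miss, evict 0, frames {9,8,6}
3 -> miss, evict 9, frames {8,6,3}
0 -> miss, evict 8, frames {6,3,0}
3 -> hit
Hits: 3.

3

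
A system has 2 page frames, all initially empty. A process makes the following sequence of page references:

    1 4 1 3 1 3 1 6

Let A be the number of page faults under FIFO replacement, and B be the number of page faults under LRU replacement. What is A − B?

Under FIFO: F F . F F . . F → 5 faults.
Under LRU: F F . F . . . F → 4 faults.
A − B = 5 − 4 = 1.

1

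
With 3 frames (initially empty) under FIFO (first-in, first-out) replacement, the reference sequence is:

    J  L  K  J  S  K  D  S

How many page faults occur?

J: fault, frames [J]
L: fault, frames [J, L]
K: fault, frames [J, L, K]
J: hit
S: fault, evict J, frames [L, K, S]
K: hit
D: fault, evict L, frames [K, S, D]
S: hit
Page faults: 5.

5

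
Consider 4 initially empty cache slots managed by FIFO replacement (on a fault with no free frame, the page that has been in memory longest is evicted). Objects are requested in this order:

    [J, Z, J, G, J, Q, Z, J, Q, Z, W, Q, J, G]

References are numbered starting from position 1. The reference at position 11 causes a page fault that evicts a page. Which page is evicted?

pos 1: J → fault, frames {J}
pos 2: Z → fault, frames {J,Z}
pos 3: J → hit
pos 4: G → fault, frames {J,Z,G}
pos 5: J → hit
pos 6: Q → fault, frames {J,Z,G,Q}
pos 7: Z → hit
pos 8: J → hit
pos 9: Q → hit
pos 10: Z → hit
pos 11: W → fault, evict J, frames {Z,G,Q,W}
At position 11, page J is evicted.

J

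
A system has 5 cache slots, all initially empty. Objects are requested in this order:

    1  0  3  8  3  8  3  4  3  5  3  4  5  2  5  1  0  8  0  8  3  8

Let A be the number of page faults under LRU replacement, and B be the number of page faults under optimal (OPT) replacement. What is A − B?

3

Under LRU: F F F F . . . F . F . . . F . F F F . . F . → 11 faults.
Under OPT: F F F F . . . F . F . . . F . . . F . . . . → 8 faults.
A − B = 11 − 8 = 3.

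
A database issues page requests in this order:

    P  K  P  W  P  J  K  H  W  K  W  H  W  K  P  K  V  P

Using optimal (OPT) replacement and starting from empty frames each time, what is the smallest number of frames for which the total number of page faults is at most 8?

3

f=1: 18 faults
f=2: 11 faults
f=3: 7 faults
f=4: 6 faults
f=5: 6 faults
f=6: 6 faults
Smallest f with faults ≤ 8 is 3.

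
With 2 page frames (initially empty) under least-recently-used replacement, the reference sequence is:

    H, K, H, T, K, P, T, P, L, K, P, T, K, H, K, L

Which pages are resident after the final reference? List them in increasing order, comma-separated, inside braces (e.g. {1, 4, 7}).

{K, L}

H -> miss, frames (H)
K -> miss, frames (H K)
H -> hit
T -> miss, evict K, frames (H T)
K -> miss, evict H, frames (T K)
P -> miss, evict T, frames (K P)
T -> miss, evict K, frames (P T)
P -> hit
L -> miss, evict T, frames (P L)
K -> miss, evict P, frames (L K)
P -> miss, evict L, frames (K P)
T -> miss, evict K, frames (P T)
K -> miss, evict P, frames (T K)
H -> miss, evict T, frames (K H)
K -> hit
L -> miss, evict H, frames (K L)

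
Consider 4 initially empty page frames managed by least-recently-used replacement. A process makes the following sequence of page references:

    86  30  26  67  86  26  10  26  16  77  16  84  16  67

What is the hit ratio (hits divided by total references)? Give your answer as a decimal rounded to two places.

86 → fault, frames [86]
30 → fault, frames [86, 30]
26 → fault, frames [86, 30, 26]
67 → fault, frames [86, 30, 26, 67]
86 → hit
26 → hit
10 → fault, evict 30, frames [67, 86, 26, 10]
26 → hit
16 → fault, evict 67, frames [86, 10, 26, 16]
77 → fault, evict 86, frames [10, 26, 16, 77]
16 → hit
84 → fault, evict 10, frames [26, 77, 16, 84]
16 → hit
67 → fault, evict 26, frames [77, 84, 16, 67]
Hits: 5 of 14 references → 5/14 = 0.3571.

0.36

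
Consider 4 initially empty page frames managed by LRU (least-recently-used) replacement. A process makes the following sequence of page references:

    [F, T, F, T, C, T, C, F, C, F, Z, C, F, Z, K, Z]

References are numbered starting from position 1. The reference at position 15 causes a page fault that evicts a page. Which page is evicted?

pos 1: F: miss, frames (F)
pos 2: T: miss, frames (F T)
pos 3: F: hit
pos 4: T: hit
pos 5: C: miss, frames (F T C)
pos 6: T: hit
pos 7: C: hit
pos 8: F: hit
pos 9: C: hit
pos 10: F: hit
pos 11: Z: miss, frames (T C F Z)
pos 12: C: hit
pos 13: F: hit
pos 14: Z: hit
pos 15: K: miss, evict T, frames (C F Z K)
At position 15, page T is evicted.

T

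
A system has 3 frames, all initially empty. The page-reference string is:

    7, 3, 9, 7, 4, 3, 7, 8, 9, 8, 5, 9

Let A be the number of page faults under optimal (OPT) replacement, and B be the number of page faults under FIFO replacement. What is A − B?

-1

Under OPT: F F F . F . . F F . F . → 7 faults.
Under FIFO: F F F . F . F F F . F . → 8 faults.
A − B = 7 − 8 = -1.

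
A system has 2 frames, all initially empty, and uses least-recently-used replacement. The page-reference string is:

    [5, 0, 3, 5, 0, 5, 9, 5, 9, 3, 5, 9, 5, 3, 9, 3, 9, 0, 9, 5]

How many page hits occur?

5 -> miss, frames {5}
0 -> miss, frames {5,0}
3 -> miss, evict 5, frames {0,3}
5 -> miss, evict 0, frames {3,5}
0 -> miss, evict 3, frames {5,0}
5 -> hit
9 -> miss, evict 0, frames {5,9}
5 -> hit
9 -> hit
3 -> miss, evict 5, frames {9,3}
5 -> miss, evict 9, frames {3,5}
9 -> miss, evict 3, frames {5,9}
5 -> hit
3 -> miss, evict 9, frames {5,3}
9 -> miss, evict 5, frames {3,9}
3 -> hit
9 -> hit
0 -> miss, evict 3, frames {9,0}
9 -> hit
5 -> miss, evict 0, frames {9,5}
Hits: 7.

7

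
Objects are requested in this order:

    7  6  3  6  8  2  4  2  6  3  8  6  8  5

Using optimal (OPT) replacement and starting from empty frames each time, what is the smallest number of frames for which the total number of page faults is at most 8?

f=1: 14 faults
f=2: 10 faults
f=3: 9 faults
f=4: 8 faults
f=5: 7 faults
f=6: 7 faults
f=7: 7 faults
Smallest f with faults ≤ 8 is 4.

4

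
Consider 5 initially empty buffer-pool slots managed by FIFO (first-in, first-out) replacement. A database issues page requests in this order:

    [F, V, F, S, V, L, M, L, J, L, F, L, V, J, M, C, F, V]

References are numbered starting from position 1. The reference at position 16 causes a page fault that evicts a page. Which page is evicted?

L

pos 1: F: fault, frames {F}
pos 2: V: fault, frames {F,V}
pos 3: F: hit
pos 4: S: fault, frames {F,V,S}
pos 5: V: hit
pos 6: L: fault, frames {F,V,S,L}
pos 7: M: fault, frames {F,V,S,L,M}
pos 8: L: hit
pos 9: J: fault, evict F, frames {V,S,L,M,J}
pos 10: L: hit
pos 11: F: fault, evict V, frames {S,L,M,J,F}
pos 12: L: hit
pos 13: V: fault, evict S, frames {L,M,J,F,V}
pos 14: J: hit
pos 15: M: hit
pos 16: C: fault, evict L, frames {M,J,F,V,C}
At position 16, page L is evicted.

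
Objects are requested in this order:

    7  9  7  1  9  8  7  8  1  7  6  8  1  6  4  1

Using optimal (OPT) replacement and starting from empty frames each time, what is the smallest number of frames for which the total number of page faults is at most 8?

3

f=1: 16 faults
f=2: 10 faults
f=3: 6 faults
f=4: 6 faults
f=5: 6 faults
f=6: 6 faults
Smallest f with faults ≤ 8 is 3.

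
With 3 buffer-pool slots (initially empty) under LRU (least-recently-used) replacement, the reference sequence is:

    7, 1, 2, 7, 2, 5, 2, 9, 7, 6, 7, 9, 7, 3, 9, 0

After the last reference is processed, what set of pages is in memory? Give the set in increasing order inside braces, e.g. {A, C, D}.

7 → fault, frames {7}
1 → fault, frames {7,1}
2 → fault, frames {7,1,2}
7 → hit
2 → hit
5 → fault, evict 1, frames {7,2,5}
2 → hit
9 → fault, evict 7, frames {5,2,9}
7 → fault, evict 5, frames {2,9,7}
6 → fault, evict 2, frames {9,7,6}
7 → hit
9 → hit
7 → hit
3 → fault, evict 6, frames {9,7,3}
9 → hit
0 → fault, evict 7, frames {3,9,0}

{0, 3, 9}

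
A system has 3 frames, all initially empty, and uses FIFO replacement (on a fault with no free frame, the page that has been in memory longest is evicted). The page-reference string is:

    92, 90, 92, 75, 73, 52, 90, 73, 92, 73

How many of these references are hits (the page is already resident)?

2

92 -> miss, frames {92}
90 -> miss, frames {92,90}
92 -> hit
75 -> miss, frames {92,90,75}
73 -> miss, evict 92, frames {90,75,73}
52 -> miss, evict 90, frames {75,73,52}
90 -> miss, evict 75, frames {73,52,90}
73 -> hit
92 -> miss, evict 73, frames {52,90,92}
73 -> miss, evict 52, frames {90,92,73}
Hits: 2.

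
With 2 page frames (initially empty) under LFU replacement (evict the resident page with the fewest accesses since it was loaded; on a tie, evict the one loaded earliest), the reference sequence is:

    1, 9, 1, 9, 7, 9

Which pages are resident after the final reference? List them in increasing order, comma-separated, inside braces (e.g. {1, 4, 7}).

1 → fault, frames (1)
9 → fault, frames (1 9)
1 → hit
9 → hit
7 → fault, evict 1, frames (9 7)
9 → hit

{7, 9}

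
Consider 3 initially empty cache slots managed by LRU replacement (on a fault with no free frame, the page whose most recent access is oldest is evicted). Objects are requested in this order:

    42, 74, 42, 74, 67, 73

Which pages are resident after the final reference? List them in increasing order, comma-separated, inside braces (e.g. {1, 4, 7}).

42: miss, frames [42]
74: miss, frames [42, 74]
42: hit
74: hit
67: miss, frames [42, 74, 67]
73: miss, evict 42, frames [74, 67, 73]

{67, 73, 74}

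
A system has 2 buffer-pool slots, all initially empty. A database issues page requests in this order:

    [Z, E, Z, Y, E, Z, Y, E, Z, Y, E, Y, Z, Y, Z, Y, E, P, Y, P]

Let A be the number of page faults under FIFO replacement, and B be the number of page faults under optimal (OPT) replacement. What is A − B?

1

Under FIFO: F F . F . F . F . F . . F . . . F F F . → 10 faults.
Under OPT: F F . F . F . F . F . . F . . . F F . . → 9 faults.
A − B = 10 − 9 = 1.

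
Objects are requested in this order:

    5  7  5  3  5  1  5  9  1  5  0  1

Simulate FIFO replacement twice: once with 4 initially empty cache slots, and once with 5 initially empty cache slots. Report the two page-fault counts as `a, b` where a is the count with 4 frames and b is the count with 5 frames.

4 frames: F F . F . F . F . F F . → 7 faults.
5 frames: F F . F . F . F . . F . → 6 faults.
6 < 7: adding a frame reduced faults, as is typical.

7, 6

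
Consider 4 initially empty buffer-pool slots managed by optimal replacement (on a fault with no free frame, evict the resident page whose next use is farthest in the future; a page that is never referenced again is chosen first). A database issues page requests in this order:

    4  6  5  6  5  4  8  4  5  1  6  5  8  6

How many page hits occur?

9

4: fault, frames (4)
6: fault, frames (4 6)
5: fault, frames (4 6 5)
6: hit
5: hit
4: hit
8: fault, frames (4 6 5 8)
4: hit
5: hit
1: fault, evict 4, frames (6 5 8 1)
6: hit
5: hit
8: hit
6: hit
Hits: 9.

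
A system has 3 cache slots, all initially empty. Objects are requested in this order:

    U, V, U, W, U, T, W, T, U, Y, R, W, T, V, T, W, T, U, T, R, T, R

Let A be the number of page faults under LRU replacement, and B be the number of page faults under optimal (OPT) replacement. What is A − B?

Under LRU: F F . F . F . . . F F F F F . . . F . F . . → 11 faults.
Under OPT: F F . F . F . . . F F . . F . . . F . F . . → 9 faults.
A − B = 11 − 9 = 2.

2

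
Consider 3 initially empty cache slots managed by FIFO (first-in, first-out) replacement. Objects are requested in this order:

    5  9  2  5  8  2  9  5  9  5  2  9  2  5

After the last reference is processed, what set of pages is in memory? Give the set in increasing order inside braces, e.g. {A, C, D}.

5 → fault, frames (5)
9 → fault, frames (5 9)
2 → fault, frames (5 9 2)
5 → hit
8 → fault, evict 5, frames (9 2 8)
2 → hit
9 → hit
5 → fault, evict 9, frames (2 8 5)
9 → fault, evict 2, frames (8 5 9)
5 → hit
2 → fault, evict 8, frames (5 9 2)
9 → hit
2 → hit
5 → hit

{2, 5, 9}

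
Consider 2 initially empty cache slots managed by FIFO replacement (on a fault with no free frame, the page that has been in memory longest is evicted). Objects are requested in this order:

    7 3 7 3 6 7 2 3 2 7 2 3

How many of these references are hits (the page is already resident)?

7 → miss, frames (7)
3 → miss, frames (7 3)
7 → hit
3 → hit
6 → miss, evict 7, frames (3 6)
7 → miss, evict 3, frames (6 7)
2 → miss, evict 6, frames (7 2)
3 → miss, evict 7, frames (2 3)
2 → hit
7 → miss, evict 2, frames (3 7)
2 → miss, evict 3, frames (7 2)
3 → miss, evict 7, frames (2 3)
Hits: 3.

3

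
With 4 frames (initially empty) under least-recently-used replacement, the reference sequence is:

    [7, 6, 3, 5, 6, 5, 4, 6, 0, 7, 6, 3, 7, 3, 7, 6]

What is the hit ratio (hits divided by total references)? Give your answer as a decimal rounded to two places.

7 -> miss, frames [7]
6 -> miss, frames [7, 6]
3 -> miss, frames [7, 6, 3]
5 -> miss, frames [7, 6, 3, 5]
6 -> hit
5 -> hit
4 -> miss, evict 7, frames [3, 6, 5, 4]
6 -> hit
0 -> miss, evict 3, frames [5, 4, 6, 0]
7 -> miss, evict 5, frames [4, 6, 0, 7]
6 -> hit
3 -> miss, evict 4, frames [0, 7, 6, 3]
7 -> hit
3 -> hit
7 -> hit
6 -> hit
Hits: 8 of 16 references → 8/16 = 0.5000.

0.50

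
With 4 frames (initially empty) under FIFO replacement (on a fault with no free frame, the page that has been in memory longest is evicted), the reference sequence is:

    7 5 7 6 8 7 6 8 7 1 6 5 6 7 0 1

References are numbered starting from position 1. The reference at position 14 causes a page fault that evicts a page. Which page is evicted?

pos 1: 7 → fault, frames {7}
pos 2: 5 → fault, frames {7,5}
pos 3: 7 → hit
pos 4: 6 → fault, frames {7,5,6}
pos 5: 8 → fault, frames {7,5,6,8}
pos 6: 7 → hit
pos 7: 6 → hit
pos 8: 8 → hit
pos 9: 7 → hit
pos 10: 1 → fault, evict 7, frames {5,6,8,1}
pos 11: 6 → hit
pos 12: 5 → hit
pos 13: 6 → hit
pos 14: 7 → fault, evict 5, frames {6,8,1,7}
At position 14, page 5 is evicted.

5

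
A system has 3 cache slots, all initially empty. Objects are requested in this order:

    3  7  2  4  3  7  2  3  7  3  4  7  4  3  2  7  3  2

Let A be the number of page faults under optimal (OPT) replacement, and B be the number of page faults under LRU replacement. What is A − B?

Under OPT: F F F F . . F . . . F . . . F . . . → 7 faults.
Under LRU: F F F F F F F . . . F . . . F F . . → 10 faults.
A − B = 7 − 10 = -3.

-3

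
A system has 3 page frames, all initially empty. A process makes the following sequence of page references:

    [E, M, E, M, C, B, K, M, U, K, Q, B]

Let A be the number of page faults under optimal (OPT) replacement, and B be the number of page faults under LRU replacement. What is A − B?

-2

Under OPT: F F . . F F F . F . F . → 7 faults.
Under LRU: F F . . F F F F F . F F → 9 faults.
A − B = 7 − 9 = -2.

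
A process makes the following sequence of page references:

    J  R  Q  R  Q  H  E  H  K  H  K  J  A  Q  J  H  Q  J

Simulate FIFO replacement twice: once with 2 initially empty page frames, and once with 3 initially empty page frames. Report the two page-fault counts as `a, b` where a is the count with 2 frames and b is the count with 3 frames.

2 frames: F F F . . F F . F F . F F F F F F F → 14 faults.
3 frames: F F F . . F F . F . . F F F . F . F → 11 faults.
11 < 14: adding a frame reduced faults, as is typical.

14, 11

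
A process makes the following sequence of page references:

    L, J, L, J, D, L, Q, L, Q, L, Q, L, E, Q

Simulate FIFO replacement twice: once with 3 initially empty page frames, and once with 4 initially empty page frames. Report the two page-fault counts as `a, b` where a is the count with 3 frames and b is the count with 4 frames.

6, 5

3 frames: F F . . F . F F . . . . F . → 6 faults.
4 frames: F F . . F . F . . . . . F . → 5 faults.
5 < 6: adding a frame reduced faults, as is typical.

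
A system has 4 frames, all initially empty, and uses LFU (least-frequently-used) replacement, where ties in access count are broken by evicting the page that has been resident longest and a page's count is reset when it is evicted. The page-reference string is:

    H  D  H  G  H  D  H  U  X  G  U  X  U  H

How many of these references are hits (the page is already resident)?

H → fault, frames (H)
D → fault, frames (H D)
H → hit
G → fault, frames (H D G)
H → hit
D → hit
H → hit
U → fault, frames (H D G U)
X → fault, evict G, frames (H D U X)
G → fault, evict U, frames (H D X G)
U → fault, evict X, frames (H D G U)
X → fault, evict G, frames (H D U X)
U → hit
H → hit
Hits: 6.

6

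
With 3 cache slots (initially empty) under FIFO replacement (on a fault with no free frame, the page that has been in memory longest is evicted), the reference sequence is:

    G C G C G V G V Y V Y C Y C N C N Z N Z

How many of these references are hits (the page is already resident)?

G: fault, frames {G}
C: fault, frames {G,C}
G: hit
C: hit
G: hit
V: fault, frames {G,C,V}
G: hit
V: hit
Y: fault, evict G, frames {C,V,Y}
V: hit
Y: hit
C: hit
Y: hit
C: hit
N: fault, evict C, frames {V,Y,N}
C: fault, evict V, frames {Y,N,C}
N: hit
Z: fault, evict Y, frames {N,C,Z}
N: hit
Z: hit
Hits: 13.

13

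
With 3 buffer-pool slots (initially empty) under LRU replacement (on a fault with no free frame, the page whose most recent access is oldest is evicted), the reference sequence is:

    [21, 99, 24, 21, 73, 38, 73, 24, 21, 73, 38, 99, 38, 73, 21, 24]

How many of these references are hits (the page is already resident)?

21: miss, frames [21]
99: miss, frames [21, 99]
24: miss, frames [21, 99, 24]
21: hit
73: miss, evict 99, frames [24, 21, 73]
38: miss, evict 24, frames [21, 73, 38]
73: hit
24: miss, evict 21, frames [38, 73, 24]
21: miss, evict 38, frames [73, 24, 21]
73: hit
38: miss, evict 24, frames [21, 73, 38]
99: miss, evict 21, frames [73, 38, 99]
38: hit
73: hit
21: miss, evict 99, frames [38, 73, 21]
24: miss, evict 38, frames [73, 21, 24]
Hits: 5.

5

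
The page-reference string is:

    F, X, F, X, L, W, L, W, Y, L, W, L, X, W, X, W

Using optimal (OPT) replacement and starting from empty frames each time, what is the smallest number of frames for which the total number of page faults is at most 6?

3

f=1: 16 faults
f=2: 7 faults
f=3: 6 faults
f=4: 5 faults
f=5: 5 faults
Smallest f with faults ≤ 6 is 3.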